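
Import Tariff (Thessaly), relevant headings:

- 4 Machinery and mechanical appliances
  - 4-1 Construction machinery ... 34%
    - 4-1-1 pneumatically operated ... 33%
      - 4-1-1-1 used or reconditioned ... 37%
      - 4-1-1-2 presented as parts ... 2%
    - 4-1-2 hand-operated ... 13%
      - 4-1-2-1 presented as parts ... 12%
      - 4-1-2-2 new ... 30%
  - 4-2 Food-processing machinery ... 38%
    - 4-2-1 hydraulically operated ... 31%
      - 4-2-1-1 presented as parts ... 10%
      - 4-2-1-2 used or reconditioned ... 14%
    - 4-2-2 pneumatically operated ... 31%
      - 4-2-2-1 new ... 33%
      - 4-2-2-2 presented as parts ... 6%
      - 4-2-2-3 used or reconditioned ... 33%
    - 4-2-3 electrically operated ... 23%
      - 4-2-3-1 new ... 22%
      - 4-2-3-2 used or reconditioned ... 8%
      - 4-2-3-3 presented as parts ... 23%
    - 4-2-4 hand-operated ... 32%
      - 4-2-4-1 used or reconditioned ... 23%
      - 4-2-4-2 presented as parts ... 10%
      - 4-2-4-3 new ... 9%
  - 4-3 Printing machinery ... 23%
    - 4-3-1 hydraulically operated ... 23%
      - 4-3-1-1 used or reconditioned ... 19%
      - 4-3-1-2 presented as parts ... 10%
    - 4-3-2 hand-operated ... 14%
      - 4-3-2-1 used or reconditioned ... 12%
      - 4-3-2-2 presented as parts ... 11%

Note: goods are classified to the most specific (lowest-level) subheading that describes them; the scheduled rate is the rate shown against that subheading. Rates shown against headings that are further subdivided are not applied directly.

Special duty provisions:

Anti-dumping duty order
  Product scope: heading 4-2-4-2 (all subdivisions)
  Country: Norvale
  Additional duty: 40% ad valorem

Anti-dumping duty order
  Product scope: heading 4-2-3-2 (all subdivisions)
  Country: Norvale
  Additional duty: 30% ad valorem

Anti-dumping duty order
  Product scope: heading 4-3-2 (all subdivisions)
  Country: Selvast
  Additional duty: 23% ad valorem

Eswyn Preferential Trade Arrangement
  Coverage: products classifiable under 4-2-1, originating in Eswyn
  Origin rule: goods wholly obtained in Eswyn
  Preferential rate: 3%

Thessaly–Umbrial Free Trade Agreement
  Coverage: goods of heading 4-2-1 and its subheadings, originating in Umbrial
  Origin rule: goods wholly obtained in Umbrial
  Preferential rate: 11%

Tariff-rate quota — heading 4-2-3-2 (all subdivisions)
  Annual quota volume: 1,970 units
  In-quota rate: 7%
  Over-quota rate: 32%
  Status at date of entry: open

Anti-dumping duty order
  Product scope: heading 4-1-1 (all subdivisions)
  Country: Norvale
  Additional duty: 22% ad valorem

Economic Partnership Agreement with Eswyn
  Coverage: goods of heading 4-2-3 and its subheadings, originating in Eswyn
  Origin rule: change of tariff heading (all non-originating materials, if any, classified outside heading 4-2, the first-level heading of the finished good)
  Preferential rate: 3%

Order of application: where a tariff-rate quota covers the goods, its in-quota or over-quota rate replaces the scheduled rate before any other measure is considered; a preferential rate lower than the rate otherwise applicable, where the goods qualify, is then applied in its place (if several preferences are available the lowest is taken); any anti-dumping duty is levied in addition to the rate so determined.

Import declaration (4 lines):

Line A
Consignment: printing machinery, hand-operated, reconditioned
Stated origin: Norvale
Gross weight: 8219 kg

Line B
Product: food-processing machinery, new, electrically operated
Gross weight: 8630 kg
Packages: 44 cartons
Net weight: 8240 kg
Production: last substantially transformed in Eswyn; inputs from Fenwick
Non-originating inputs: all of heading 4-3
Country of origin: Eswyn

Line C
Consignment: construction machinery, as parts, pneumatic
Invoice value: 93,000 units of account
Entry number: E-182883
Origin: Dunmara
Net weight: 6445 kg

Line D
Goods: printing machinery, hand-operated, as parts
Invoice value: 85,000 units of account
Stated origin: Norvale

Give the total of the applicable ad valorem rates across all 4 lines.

Line A: printing → 4-3; hand-operated → 4-3-2; reconditioned → 4-3-2-1. Scheduled 12%. No special measure applies. → 12%.
Line B: food-processing → 4-2; electrically operated → 4-2-3; new → 4-2-3-1. Scheduled 22%. Eswyn agreement on 4-2-1: 4-2-3-1 not covered; Eswyn agreement on 4-2-3: CTH met → 3% available; preferential 3%. → 3%.
Line C: construction → 4-1; pneumatic → 4-1-1; as parts → 4-1-1-2. Scheduled 2%. No special measure applies. → 2%.
Line D: printing → 4-3; hand-operated → 4-3-2; as parts → 4-3-2-2. Scheduled 11%. No special measure applies. → 11%.
Sum: 12% + 3% + 2% + 11% = 28%.

28%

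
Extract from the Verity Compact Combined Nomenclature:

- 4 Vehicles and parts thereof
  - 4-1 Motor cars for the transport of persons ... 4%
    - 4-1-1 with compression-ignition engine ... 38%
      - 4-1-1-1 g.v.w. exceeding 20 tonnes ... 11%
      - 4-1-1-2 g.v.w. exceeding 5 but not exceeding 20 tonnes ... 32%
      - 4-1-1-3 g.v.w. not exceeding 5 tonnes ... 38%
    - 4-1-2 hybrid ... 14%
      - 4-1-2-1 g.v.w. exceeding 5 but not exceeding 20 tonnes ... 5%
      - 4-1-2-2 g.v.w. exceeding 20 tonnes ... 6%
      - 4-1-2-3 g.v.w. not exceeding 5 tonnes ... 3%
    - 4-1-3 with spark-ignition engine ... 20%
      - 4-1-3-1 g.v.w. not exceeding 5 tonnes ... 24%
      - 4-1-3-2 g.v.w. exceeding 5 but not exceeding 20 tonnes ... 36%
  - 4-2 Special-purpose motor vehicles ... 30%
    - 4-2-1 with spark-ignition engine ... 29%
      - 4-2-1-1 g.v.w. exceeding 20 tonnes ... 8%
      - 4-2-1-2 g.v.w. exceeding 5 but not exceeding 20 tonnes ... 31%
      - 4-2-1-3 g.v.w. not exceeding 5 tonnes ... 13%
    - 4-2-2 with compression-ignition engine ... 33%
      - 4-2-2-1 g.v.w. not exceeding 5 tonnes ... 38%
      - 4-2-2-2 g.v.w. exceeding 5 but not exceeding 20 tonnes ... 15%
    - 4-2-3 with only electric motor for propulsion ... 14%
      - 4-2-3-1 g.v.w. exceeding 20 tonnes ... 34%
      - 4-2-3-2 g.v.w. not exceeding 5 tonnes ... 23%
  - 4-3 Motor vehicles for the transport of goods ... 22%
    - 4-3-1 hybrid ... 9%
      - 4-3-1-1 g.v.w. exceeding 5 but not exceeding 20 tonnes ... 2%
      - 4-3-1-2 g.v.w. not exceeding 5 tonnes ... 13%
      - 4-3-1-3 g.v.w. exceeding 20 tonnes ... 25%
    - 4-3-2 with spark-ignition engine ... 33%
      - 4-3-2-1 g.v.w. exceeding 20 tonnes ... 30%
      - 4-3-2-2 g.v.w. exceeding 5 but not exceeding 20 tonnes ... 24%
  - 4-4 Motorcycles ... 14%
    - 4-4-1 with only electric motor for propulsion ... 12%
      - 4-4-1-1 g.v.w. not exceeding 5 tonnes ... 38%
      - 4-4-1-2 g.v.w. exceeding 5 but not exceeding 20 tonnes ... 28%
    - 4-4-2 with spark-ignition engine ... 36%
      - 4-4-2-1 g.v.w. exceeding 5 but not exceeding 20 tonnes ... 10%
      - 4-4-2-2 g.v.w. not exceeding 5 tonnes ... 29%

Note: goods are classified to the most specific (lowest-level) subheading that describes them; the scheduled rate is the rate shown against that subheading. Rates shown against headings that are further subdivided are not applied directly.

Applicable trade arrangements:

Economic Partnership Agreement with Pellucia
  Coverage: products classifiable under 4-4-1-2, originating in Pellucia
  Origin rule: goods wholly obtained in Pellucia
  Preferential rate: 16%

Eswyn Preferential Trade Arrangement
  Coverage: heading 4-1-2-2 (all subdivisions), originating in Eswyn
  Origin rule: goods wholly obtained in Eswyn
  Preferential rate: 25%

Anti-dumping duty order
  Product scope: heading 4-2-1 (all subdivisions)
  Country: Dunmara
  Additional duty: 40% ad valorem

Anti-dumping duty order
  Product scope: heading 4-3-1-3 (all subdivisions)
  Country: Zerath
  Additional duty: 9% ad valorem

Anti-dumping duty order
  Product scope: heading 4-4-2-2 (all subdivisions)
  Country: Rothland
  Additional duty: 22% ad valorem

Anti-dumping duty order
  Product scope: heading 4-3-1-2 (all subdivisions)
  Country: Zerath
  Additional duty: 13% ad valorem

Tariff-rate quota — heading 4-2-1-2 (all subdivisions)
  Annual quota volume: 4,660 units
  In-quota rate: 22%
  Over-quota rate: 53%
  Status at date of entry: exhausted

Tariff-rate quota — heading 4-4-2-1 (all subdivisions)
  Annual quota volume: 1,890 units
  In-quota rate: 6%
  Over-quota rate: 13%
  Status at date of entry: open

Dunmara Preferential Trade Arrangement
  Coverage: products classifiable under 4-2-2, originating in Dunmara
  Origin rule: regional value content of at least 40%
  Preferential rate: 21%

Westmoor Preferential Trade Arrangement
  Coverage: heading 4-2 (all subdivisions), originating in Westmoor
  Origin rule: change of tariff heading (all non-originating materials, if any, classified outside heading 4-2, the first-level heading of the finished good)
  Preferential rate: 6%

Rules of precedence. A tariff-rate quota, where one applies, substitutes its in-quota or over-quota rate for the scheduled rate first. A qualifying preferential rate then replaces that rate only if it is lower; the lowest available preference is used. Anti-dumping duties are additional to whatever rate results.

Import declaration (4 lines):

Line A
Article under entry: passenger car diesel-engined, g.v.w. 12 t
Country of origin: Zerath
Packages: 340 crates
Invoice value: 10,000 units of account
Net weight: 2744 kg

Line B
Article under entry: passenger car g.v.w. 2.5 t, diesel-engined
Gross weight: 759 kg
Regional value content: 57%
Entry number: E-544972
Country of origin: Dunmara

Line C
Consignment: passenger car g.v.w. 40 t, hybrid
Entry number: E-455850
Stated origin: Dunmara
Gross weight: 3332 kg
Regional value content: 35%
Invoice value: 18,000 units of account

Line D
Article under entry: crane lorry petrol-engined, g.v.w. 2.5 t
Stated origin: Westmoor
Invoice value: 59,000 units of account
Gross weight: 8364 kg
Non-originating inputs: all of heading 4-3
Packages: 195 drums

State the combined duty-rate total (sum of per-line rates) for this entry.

82%

Line A: passenger car → 4-1; diesel-engined → 4-1-1; g.v.w. 12 t → 4-1-1-2. Scheduled 32%. No special measure applies. → 32%.
Line B: passenger car → 4-1; diesel-engined → 4-1-1; g.v.w. 2.5 t → 4-1-1-3. Scheduled 38%. Dunmara agreement on 4-2-2: 4-1-1-3 not covered. → 38%.
Line C: passenger car → 4-1; hybrid → 4-1-2; g.v.w. 40 t → 4-1-2-2. Scheduled 6%. Dunmara agreement on 4-2-2: 4-1-2-2 not covered. → 6%.
Line D: crane lorry → 4-2; petrol-engined → 4-2-1; g.v.w. 2.5 t → 4-2-1-3. Scheduled 13%. Westmoor agreement on 4-2: CTH met → 6% available; preferential 6%. → 6%.
Sum: 32% + 38% + 6% + 6% = 82%.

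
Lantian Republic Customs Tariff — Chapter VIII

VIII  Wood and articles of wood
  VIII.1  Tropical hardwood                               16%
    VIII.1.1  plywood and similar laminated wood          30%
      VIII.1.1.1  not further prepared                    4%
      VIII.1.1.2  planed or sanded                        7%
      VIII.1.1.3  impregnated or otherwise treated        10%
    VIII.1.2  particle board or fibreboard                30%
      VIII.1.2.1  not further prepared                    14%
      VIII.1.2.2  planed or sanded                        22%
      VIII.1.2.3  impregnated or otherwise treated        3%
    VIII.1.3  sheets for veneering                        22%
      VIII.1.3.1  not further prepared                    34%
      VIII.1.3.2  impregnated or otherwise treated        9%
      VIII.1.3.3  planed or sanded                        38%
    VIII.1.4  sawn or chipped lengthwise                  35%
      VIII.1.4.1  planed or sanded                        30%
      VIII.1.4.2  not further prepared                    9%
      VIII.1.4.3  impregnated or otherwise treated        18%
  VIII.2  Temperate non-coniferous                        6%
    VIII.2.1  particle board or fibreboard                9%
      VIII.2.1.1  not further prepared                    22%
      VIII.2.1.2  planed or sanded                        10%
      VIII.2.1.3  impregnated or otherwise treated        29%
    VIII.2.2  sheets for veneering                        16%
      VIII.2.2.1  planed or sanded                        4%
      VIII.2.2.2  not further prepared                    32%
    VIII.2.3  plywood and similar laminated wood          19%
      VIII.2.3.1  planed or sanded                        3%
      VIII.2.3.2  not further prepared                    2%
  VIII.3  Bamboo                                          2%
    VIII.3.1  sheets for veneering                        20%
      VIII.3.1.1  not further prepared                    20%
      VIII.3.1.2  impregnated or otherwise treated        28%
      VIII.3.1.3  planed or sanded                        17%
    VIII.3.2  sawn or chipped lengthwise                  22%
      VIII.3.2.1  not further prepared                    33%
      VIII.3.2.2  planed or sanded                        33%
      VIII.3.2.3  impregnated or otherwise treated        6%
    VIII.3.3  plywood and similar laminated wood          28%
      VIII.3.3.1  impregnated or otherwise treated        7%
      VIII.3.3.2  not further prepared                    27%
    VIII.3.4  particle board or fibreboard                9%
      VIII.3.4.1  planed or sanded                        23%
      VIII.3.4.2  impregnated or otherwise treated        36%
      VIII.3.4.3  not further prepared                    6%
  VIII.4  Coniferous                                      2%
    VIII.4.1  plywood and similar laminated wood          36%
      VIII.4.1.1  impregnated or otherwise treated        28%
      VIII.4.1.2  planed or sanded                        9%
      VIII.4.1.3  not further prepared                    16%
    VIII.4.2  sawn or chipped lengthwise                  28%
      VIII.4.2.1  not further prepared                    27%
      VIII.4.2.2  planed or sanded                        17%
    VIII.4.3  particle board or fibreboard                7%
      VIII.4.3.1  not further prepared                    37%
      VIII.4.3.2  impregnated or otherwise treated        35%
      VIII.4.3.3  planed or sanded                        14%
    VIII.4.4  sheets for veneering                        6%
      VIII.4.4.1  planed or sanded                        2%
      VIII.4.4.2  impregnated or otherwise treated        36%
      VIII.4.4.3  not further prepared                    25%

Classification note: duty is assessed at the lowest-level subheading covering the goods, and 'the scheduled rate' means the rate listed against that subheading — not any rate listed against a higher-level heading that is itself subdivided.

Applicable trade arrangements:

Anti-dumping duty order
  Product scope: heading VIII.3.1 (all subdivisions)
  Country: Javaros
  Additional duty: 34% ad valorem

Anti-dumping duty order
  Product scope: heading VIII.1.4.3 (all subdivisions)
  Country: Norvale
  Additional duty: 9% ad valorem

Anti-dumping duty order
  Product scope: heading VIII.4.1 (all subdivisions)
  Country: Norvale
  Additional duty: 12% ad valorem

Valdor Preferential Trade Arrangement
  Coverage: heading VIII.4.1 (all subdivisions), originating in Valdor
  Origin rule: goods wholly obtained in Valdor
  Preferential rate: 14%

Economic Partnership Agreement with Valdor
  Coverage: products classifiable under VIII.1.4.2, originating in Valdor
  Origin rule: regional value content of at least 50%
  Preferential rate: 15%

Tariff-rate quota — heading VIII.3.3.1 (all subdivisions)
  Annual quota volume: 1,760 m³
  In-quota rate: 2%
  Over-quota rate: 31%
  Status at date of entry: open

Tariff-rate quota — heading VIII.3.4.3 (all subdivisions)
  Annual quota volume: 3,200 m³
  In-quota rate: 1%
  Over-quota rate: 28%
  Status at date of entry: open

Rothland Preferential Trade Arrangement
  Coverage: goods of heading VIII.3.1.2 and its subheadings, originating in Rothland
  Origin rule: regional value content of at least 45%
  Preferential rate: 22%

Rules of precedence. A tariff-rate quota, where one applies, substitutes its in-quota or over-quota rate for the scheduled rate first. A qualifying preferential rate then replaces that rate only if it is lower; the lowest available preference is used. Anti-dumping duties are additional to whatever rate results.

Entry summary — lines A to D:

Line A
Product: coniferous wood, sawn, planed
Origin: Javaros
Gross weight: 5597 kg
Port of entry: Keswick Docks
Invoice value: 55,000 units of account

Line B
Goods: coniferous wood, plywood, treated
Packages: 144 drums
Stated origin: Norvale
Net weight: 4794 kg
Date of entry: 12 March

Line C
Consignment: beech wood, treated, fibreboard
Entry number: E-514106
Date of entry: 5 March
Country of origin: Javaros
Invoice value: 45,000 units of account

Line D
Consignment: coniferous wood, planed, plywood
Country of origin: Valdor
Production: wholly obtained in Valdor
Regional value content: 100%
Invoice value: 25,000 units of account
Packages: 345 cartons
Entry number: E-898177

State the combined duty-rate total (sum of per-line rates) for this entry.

95%

Line A: coniferous → VIII.4; sawn → VIII.4.2; planed → VIII.4.2.2. Scheduled 17%. No special measure applies. → 17%.
Line B: coniferous → VIII.4; plywood → VIII.4.1; treated → VIII.4.1.1. Scheduled 28%. anti-dumping (Norvale, VIII.4.1): +12%; total 28% + 12% = 40%. → 40%.
Line C: beech → VIII.2; fibreboard → VIII.2.1; treated → VIII.2.1.3. Scheduled 29%. No special measure applies. → 29%.
Line D: coniferous → VIII.4; plywood → VIII.4.1; planed → VIII.4.1.2. Scheduled 9%. Valdor agreement on VIII.4.1: wholly obtained → 14% available; Valdor agreement on VIII.1.4.2: VIII.4.1.2 not covered; preference 14% not lower than 9% → no reduction. → 9%.
Sum: 17% + 40% + 29% + 9% = 95%.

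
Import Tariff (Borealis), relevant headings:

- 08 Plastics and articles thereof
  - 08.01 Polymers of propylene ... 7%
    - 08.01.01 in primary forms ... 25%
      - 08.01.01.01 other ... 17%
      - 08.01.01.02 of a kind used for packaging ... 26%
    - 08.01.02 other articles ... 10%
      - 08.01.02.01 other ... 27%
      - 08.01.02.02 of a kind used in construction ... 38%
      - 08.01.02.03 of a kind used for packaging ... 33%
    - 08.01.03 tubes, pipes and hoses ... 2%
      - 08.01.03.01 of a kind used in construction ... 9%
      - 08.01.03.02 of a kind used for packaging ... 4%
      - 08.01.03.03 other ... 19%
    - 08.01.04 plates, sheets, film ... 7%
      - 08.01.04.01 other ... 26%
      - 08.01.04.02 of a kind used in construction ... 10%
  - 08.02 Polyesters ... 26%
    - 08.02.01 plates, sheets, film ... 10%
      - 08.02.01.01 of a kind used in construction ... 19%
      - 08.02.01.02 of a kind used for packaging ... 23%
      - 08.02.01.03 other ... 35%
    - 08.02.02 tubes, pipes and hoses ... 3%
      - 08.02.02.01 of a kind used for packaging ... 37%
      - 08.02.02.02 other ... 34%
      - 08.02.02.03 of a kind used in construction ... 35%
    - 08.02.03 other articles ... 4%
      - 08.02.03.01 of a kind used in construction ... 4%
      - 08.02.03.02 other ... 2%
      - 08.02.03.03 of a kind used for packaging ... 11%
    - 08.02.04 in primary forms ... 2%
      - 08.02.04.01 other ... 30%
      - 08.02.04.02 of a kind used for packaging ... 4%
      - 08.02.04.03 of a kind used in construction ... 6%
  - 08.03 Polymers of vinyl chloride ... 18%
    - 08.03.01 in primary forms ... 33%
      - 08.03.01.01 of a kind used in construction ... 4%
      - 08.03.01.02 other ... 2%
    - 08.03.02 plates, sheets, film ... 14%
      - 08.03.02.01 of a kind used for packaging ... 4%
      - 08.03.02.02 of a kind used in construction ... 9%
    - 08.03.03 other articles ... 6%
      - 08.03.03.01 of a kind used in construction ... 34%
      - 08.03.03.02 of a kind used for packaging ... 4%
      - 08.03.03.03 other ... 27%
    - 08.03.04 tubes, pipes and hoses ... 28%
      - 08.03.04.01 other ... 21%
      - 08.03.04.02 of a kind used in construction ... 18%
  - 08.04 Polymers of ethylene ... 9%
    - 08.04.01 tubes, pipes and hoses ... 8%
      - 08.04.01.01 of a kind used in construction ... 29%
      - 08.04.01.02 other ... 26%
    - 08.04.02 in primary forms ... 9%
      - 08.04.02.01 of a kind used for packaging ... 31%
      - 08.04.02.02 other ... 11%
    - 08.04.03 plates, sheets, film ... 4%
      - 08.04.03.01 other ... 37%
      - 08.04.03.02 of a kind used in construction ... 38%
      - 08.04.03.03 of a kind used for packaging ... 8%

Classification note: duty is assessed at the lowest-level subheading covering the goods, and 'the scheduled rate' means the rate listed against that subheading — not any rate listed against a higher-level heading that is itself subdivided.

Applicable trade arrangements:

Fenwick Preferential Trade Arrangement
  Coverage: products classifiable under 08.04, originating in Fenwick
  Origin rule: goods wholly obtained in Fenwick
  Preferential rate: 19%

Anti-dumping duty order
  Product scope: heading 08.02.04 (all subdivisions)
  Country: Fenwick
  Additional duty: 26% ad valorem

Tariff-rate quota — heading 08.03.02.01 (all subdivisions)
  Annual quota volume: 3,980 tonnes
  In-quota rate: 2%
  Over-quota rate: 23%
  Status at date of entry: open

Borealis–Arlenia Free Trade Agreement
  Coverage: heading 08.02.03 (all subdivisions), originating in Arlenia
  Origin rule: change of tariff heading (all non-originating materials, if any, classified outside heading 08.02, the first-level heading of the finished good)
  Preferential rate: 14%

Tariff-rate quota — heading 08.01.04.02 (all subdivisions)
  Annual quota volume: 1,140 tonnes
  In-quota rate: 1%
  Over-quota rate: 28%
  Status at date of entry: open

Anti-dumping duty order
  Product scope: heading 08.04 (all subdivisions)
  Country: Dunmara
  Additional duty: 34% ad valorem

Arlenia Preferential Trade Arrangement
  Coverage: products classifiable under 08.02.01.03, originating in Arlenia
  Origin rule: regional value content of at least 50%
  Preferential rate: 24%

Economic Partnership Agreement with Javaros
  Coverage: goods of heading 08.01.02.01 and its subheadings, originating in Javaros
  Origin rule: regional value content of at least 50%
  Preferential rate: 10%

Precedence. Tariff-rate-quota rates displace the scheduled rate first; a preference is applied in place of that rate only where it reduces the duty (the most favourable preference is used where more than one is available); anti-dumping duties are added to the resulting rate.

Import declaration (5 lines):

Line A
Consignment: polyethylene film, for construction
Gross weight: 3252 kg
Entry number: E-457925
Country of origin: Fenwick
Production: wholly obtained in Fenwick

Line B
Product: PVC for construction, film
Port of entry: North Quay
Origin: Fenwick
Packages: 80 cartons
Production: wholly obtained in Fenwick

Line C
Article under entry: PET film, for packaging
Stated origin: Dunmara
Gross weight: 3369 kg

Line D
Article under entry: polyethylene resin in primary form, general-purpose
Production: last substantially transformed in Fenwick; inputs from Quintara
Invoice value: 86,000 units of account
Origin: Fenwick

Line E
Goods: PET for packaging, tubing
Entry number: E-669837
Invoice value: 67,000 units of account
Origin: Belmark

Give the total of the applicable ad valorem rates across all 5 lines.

99%

Line A: polyethylene → 08.04; film → 08.04.03; for construction → 08.04.03.02. Scheduled 38%. Fenwick agreement on 08.04: wholly obtained → 19% available; preferential 19%. → 19%.
Line B: PVC → 08.03; film → 08.03.02; for construction → 08.03.02.02. Scheduled 9%. Fenwick agreement on 08.04: 08.03.02.02 not covered. → 9%.
Line C: PET → 08.02; film → 08.02.01; for packaging → 08.02.01.02. Scheduled 23%. No special measure applies. → 23%.
Line D: polyethylene → 08.04; resin in primary form → 08.04.02; general-purpose → 08.04.02.02. Scheduled 11%. Fenwick agreement on 08.04: not wholly obtained. → 11%.
Line E: PET → 08.02; tubing → 08.02.02; for packaging → 08.02.02.01. Scheduled 37%. No special measure applies. → 37%.
Sum: 19% + 9% + 23% + 11% + 37% = 99%.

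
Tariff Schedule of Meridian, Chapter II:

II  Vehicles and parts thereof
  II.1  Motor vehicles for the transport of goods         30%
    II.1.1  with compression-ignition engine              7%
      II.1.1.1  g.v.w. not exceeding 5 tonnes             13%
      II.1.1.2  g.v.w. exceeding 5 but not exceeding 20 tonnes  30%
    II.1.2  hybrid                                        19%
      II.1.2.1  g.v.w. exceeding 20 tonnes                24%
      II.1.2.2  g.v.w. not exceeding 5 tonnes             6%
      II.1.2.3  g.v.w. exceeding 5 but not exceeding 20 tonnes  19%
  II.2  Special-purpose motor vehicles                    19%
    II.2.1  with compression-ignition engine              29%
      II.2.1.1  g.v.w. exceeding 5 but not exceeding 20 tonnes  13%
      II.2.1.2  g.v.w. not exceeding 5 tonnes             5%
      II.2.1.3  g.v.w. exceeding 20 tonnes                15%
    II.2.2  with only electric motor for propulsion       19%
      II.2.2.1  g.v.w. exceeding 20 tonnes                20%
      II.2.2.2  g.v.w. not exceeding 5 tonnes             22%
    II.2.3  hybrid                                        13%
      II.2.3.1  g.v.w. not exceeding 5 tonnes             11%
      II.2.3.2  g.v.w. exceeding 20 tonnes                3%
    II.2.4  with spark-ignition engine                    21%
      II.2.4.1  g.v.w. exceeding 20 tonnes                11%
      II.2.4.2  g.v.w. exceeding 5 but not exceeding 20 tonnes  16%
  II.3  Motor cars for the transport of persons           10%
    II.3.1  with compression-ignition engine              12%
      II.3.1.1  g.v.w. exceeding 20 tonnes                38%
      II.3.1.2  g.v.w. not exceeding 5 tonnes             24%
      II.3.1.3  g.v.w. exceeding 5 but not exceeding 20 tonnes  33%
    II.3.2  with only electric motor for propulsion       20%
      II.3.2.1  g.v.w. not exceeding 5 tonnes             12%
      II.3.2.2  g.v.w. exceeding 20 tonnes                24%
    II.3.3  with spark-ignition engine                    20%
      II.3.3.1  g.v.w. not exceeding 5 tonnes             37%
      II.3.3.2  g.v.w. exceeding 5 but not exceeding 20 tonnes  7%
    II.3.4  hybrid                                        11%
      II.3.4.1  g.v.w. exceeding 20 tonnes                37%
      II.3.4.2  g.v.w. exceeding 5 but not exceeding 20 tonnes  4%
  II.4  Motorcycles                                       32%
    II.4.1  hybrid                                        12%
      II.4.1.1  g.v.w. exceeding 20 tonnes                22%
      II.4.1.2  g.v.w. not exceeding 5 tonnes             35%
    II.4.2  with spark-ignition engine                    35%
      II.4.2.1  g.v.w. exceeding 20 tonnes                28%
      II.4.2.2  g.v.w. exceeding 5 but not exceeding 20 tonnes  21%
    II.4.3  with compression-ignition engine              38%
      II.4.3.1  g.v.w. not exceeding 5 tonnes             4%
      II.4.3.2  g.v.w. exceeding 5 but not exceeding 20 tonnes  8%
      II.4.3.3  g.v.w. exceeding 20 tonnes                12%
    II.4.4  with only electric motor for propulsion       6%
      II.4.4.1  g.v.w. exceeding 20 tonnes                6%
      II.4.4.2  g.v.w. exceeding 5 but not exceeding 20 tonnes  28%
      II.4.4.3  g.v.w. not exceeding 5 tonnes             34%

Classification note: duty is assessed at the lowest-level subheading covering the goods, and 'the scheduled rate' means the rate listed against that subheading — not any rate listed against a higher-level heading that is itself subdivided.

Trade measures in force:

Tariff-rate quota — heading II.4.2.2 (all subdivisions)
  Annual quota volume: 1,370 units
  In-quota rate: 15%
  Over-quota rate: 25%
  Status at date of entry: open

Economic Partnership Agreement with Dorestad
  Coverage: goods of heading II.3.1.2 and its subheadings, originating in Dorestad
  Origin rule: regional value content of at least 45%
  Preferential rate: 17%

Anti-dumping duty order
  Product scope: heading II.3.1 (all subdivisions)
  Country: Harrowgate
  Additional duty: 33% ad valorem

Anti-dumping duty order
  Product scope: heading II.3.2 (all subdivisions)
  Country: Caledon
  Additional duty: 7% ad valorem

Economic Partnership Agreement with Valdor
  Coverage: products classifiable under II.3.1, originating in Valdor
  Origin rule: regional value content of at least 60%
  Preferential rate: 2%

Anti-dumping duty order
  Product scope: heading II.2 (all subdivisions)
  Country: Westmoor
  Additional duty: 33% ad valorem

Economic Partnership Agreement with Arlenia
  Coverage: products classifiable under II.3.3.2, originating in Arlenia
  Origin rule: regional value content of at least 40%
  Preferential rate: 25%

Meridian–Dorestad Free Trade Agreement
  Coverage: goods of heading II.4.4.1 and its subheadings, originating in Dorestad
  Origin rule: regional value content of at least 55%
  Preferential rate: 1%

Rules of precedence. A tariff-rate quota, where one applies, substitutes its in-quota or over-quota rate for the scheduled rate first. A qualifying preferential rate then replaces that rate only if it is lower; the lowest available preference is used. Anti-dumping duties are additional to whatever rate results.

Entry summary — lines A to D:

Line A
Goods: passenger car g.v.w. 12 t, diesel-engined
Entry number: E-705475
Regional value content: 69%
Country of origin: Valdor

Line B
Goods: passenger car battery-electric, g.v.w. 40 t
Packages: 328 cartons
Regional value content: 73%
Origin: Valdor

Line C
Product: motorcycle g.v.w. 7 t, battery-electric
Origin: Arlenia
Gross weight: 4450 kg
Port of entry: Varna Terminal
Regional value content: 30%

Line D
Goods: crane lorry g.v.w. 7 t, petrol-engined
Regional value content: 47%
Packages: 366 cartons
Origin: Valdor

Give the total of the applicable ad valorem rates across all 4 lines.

Line A: passenger car → II.3; diesel-engined → II.3.1; g.v.w. 12 t → II.3.1.3. Scheduled 33%. Valdor agreement on II.3.1: RVC ≥ 60% → 2% available; preferential 2%. → 2%.
Line B: passenger car → II.3; battery-electric → II.3.2; g.v.w. 40 t → II.3.2.2. Scheduled 24%. Valdor agreement on II.3.1: II.3.2.2 not covered. → 24%.
Line C: motorcycle → II.4; battery-electric → II.4.4; g.v.w. 7 t → II.4.4.2. Scheduled 28%. Arlenia agreement on II.3.3.2: II.4.4.2 not covered. → 28%.
Line D: crane lorry → II.2; petrol-engined → II.2.4; g.v.w. 7 t → II.2.4.2. Scheduled 16%. Valdor agreement on II.3.1: II.2.4.2 not covered. → 16%.
Sum: 2% + 24% + 28% + 16% = 70%.

70%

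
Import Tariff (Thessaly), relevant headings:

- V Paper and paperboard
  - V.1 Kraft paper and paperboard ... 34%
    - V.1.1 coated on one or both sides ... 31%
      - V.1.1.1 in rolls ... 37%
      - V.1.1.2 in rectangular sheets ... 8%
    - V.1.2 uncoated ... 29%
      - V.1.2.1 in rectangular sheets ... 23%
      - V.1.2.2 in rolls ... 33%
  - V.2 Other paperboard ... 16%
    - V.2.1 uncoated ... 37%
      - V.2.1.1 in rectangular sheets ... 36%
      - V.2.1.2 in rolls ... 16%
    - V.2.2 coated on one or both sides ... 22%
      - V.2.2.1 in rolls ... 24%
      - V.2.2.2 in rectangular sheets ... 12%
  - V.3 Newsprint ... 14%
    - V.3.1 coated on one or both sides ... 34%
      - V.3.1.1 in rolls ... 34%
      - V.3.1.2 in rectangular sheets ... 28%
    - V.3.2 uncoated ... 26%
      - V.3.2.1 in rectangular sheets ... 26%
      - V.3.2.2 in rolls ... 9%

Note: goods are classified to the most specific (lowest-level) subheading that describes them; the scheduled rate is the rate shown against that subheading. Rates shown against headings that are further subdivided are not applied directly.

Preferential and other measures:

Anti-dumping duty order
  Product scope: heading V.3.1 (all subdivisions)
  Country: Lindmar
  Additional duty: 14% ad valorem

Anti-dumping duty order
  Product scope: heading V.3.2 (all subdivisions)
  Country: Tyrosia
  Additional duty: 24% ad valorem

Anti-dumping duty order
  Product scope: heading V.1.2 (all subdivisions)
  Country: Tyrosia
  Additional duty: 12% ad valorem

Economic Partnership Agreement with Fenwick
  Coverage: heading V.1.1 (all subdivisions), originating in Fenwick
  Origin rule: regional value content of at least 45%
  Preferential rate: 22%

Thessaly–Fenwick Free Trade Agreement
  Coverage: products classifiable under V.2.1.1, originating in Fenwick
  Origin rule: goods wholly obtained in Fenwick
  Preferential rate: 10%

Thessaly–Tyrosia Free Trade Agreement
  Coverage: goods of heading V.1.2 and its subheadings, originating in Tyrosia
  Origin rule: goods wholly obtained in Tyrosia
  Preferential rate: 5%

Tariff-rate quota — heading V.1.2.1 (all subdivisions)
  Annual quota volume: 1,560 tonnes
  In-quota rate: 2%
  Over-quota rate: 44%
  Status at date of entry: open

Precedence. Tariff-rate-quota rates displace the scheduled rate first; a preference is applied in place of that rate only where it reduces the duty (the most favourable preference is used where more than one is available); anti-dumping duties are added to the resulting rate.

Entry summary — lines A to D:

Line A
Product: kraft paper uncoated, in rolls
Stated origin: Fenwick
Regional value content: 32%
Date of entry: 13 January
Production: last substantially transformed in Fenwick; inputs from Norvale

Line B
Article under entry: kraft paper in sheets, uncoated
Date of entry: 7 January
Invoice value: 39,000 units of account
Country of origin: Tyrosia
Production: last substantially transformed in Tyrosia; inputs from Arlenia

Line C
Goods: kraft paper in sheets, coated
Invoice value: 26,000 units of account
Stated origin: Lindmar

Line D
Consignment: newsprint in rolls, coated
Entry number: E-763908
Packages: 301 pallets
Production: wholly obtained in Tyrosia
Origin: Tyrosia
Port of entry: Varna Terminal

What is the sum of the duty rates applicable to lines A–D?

Line A: kraft paper → V.1; uncoated → V.1.2; in rolls → V.1.2.2. Scheduled 33%. Fenwick agreement on V.1.1: V.1.2.2 not covered; Fenwick agreement on V.2.1.1: V.1.2.2 not covered. → 33%.
Line B: kraft paper → V.1; uncoated → V.1.2; in sheets → V.1.2.1. Scheduled 23%. quota on V.1.2.1 open → in-quota 2%; Tyrosia agreement on V.1.2: not wholly obtained; anti-dumping (Tyrosia, V.1.2): +12%; total 2% + 12% = 14%. → 14%.
Line C: kraft paper → V.1; coated → V.1.1; in sheets → V.1.1.2. Scheduled 8%. No special measure applies. → 8%.
Line D: newsprint → V.3; coated → V.3.1; in rolls → V.3.1.1. Scheduled 34%. Tyrosia agreement on V.1.2: V.3.1.1 not covered. → 34%.
Sum: 33% + 14% + 8% + 34% = 89%.

89%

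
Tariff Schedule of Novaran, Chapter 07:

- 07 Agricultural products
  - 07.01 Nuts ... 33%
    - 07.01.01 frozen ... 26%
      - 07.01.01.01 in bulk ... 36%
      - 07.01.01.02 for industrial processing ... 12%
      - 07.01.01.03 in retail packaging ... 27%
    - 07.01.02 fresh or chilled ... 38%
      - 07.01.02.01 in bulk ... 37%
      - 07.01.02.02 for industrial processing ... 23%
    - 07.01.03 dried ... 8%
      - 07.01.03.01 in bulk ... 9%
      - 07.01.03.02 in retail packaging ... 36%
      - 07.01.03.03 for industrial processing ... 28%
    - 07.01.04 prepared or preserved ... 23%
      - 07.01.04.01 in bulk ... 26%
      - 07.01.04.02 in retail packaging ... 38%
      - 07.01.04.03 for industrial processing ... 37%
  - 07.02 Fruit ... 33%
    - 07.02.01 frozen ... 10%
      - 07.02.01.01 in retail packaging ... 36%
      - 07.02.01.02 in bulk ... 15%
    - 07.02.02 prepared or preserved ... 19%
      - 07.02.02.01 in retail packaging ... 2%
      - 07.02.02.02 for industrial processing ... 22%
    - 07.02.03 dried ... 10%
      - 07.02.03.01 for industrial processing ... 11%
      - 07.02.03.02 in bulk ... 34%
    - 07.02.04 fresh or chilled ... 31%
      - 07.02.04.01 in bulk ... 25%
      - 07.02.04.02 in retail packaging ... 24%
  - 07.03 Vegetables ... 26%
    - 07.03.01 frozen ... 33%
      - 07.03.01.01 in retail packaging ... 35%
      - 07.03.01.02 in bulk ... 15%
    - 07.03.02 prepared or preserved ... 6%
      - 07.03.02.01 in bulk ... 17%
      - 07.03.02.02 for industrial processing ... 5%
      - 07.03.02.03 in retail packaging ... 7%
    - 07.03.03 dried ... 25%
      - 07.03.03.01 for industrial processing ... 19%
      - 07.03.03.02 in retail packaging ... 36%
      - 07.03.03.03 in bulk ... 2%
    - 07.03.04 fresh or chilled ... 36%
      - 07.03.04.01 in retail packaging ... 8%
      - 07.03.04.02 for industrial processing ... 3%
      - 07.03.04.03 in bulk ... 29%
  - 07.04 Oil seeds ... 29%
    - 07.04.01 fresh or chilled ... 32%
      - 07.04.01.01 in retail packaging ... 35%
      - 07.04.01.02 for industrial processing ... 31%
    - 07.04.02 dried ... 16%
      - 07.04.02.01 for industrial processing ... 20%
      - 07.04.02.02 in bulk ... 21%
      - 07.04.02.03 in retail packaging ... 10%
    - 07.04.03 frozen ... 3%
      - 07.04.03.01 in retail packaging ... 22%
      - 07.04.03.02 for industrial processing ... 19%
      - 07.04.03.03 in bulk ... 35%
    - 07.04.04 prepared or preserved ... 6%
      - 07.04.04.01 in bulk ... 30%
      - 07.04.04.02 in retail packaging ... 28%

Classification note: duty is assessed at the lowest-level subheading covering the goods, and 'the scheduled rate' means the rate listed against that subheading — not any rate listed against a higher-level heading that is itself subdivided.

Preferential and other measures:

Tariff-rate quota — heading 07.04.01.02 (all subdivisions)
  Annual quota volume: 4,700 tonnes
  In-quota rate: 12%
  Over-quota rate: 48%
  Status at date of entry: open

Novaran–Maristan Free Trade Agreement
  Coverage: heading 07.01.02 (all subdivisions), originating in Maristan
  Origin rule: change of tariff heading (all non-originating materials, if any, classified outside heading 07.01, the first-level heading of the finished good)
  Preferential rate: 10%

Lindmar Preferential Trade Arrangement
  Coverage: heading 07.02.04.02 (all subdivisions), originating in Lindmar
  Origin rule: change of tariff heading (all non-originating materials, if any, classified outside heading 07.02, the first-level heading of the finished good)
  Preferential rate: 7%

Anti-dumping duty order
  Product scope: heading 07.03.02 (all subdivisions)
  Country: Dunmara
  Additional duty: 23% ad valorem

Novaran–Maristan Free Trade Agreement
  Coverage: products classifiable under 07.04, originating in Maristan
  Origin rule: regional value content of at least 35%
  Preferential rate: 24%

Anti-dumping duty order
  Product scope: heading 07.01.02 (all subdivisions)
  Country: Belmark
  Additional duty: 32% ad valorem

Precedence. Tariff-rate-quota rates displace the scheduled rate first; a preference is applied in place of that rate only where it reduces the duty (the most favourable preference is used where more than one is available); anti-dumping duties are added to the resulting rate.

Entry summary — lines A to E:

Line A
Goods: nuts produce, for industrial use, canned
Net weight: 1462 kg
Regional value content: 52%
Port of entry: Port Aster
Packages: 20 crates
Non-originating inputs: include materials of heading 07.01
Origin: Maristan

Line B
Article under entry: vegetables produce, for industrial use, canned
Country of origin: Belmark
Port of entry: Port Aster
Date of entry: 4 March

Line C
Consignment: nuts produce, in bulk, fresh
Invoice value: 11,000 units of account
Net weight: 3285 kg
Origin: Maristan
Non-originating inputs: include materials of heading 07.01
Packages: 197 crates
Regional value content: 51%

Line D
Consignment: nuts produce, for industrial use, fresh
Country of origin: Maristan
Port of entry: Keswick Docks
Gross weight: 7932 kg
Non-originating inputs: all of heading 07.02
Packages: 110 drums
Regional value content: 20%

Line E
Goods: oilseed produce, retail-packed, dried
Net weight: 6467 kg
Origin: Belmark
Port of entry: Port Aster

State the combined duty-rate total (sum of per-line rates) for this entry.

Line A: nuts → 07.01; canned → 07.01.04; for industrial use → 07.01.04.03. Scheduled 37%. Maristan agreement on 07.01.02: 07.01.04.03 not covered; Maristan agreement on 07.04: 07.01.04.03 not covered. → 37%.
Line B: vegetables → 07.03; canned → 07.03.02; for industrial use → 07.03.02.02. Scheduled 5%. No special measure applies. → 5%.
Line C: nuts → 07.01; fresh → 07.01.02; in bulk → 07.01.02.01. Scheduled 37%. Maristan agreement on 07.01.02: CTH not met; Maristan agreement on 07.04: 07.01.02.01 not covered. → 37%.
Line D: nuts → 07.01; fresh → 07.01.02; for industrial use → 07.01.02.02. Scheduled 23%. Maristan agreement on 07.01.02: CTH met → 10% available; Maristan agreement on 07.04: 07.01.02.02 not covered; preferential 10%. → 10%.
Line E: oilseed → 07.04; dried → 07.04.02; retail-packed → 07.04.02.03. Scheduled 10%. No special measure applies. → 10%.
Sum: 37% + 5% + 37% + 10% + 10% = 99%.

99%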